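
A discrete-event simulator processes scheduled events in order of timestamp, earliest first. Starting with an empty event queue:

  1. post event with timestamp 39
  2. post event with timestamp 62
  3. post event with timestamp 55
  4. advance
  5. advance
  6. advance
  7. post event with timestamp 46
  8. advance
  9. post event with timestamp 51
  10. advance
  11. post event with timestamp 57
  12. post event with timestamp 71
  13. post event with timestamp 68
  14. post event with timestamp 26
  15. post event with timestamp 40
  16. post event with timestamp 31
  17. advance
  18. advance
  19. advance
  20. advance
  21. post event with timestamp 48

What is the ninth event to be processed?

insert 39 → {39}
insert 62 → {39, 62}
insert 55 → {39, 55, 62}
advance → 39; now {55, 62}
advance → 55; now {62}
advance → 62; now {}
insert 46 → {46}
advance → 46; now {}
insert 51 → {51}
advance → 51; now {}
insert 57 → {57}
insert 71 → {57, 71}
insert 68 → {57, 68, 71}
insert 26 → {26, 57, 68, 71}
insert 40 → {26, 40, 57, 68, 71}
insert 31 → {26, 31, 40, 57, 68, 71}
advance → 26; now {31, 40, 57, 68, 71}
advance → 31; now {40, 57, 68, 71}
advance → 40; now {57, 68, 71}
advance → 57; now {68, 71}
insert 48 → {48, 68, 71}

57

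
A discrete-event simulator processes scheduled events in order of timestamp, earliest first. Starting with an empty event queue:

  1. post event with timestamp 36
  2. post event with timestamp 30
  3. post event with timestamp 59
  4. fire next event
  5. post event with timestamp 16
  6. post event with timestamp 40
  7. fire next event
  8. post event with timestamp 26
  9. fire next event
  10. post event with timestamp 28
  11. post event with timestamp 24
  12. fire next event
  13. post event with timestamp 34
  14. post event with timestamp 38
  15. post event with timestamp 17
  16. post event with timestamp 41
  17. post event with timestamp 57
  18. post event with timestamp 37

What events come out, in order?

insert 36 → {36}
insert 30 → {30, 36}
insert 59 → {30, 36, 59}
fire next event → 30; now {36, 59}
insert 16 → {16, 36, 59}
insert 40 → {16, 36, 40, 59}
fire next event → 16; now {36, 40, 59}
insert 26 → {26, 36, 40, 59}
fire next event → 26; now {36, 40, 59}
insert 28 → {28, 36, 40, 59}
insert 24 → {24, 28, 36, 40, 59}
fire next event → 24; now {28, 36, 40, 59}
insert 34 → {28, 34, 36, 40, 59}
insert 38 → {28, 34, 36, 38, 40, 59}
insert 17 → {17, 28, 34, 36, 38, 40, 59}
insert 41 → {17, 28, 34, 36, 38, 40, 41, 59}
insert 57 → {17, 28, 34, 36, 38, 40, 41, 57, 59}
insert 37 → {17, 28, 34, 36, 37, 38, 40, 41, 57, 59}

[30, 16, 26, 24]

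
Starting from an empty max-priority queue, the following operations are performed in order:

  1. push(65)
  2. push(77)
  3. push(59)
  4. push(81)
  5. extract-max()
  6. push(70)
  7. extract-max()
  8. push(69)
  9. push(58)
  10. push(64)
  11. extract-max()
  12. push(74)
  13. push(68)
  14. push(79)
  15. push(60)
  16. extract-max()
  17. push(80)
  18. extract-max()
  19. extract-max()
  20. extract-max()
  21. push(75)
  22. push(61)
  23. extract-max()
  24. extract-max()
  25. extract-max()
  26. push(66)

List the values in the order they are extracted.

insert 65 → {65}
insert 77 → {77, 65}
insert 59 → {77, 65, 59}
insert 81 → {81, 77, 65, 59}
extract-max → 81; now {77, 65, 59}
insert 70 → {77, 70, 65, 59}
extract-max → 77; now {70, 65, 59}
insert 69 → {70, 69, 65, 59}
insert 58 → {70, 69, 65, 59, 58}
insert 64 → {70, 69, 65, 64, 59, 58}
extract-max → 70; now {69, 65, 64, 59, 58}
insert 74 → {74, 69, 65, 64, 59, 58}
insert 68 → {74, 69, 68, 65, 64, 59, 58}
insert 79 → {79, 74, 69, 68, 65, 64, 59, 58}
insert 60 → {79, 74, 69, 68, 65, 64, 60, 59, 58}
extract-max → 79; now {74, 69, 68, 65, 64, 60, 59, 58}
insert 80 → {80, 74, 69, 68, 65, 64, 60, 59, 58}
extract-max → 80; now {74, 69, 68, 65, 64, 60, 59, 58}
extract-max → 74; now {69, 68, 65, 64, 60, 59, 58}
extract-max → 69; now {68, 65, 64, 60, 59, 58}
insert 75 → {75, 68, 65, 64, 60, 59, 58}
insert 61 → {75, 68, 65, 64, 61, 60, 59, 58}
extract-max → 75; now {68, 65, 64, 61, 60, 59, 58}
extract-max → 68; now {65, 64, 61, 60, 59, 58}
extract-max → 65; now {64, 61, 60, 59, 58}
insert 66 → {66, 64, 61, 60, 59, 58}

81, 77, 70, 79, 80, 74, 69, 75, 68, 65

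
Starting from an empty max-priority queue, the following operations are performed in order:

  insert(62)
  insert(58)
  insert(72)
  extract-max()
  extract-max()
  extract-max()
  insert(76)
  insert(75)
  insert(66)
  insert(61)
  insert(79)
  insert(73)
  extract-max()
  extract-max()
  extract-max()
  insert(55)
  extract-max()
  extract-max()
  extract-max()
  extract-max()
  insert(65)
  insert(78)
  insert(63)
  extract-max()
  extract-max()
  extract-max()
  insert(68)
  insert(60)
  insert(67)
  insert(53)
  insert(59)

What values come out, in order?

insert 62 → {62}
insert 58 → {62, 58}
insert 72 → {72, 62, 58}
extract-max → 72; now {62, 58}
extract-max → 62; now {58}
extract-max → 58; now {}
insert 76 → {76}
insert 75 → {76, 75}
insert 66 → {76, 75, 66}
insert 61 → {76, 75, 66, 61}
insert 79 → {79, 76, 75, 66, 61}
insert 73 → {79, 76, 75, 73, 66, 61}
extract-max → 79; now {76, 75, 73, 66, 61}
extract-max → 76; now {75, 73, 66, 61}
extract-max → 75; now {73, 66, 61}
insert 55 → {73, 66, 61, 55}
extract-max → 73; now {66, 61, 55}
extract-max → 66; now {61, 55}
extract-max → 61; now {55}
extract-max → 55; now {}
insert 65 → {65}
insert 78 → {78, 65}
insert 63 → {78, 65, 63}
extract-max → 78; now {65, 63}
extract-max → 65; now {63}
extract-max → 63; now {}
insert 68 → {68}
insert 60 → {68, 60}
insert 67 → {68, 67, 60}
insert 53 → {68, 67, 60, 53}
insert 59 → {68, 67, 60, 59, 53}

[72, 62, 58, 79, 76, 75, 73, 66, 61, 55, 78, 65, 63]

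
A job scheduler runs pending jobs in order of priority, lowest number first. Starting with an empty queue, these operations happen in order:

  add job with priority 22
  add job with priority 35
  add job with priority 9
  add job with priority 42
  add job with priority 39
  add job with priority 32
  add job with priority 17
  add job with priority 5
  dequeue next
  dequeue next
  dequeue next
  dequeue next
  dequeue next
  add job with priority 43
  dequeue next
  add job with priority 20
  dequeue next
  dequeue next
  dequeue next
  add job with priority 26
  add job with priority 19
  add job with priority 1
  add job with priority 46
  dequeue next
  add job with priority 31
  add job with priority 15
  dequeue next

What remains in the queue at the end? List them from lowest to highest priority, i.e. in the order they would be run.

19 → 26 → 31 → 43 → 46

insert 22 → {22}
insert 35 → {22, 35}
insert 9 → {9, 22, 35}
insert 42 → {9, 22, 35, 42}
insert 39 → {9, 22, 35, 39, 42}
insert 32 → {9, 22, 32, 35, 39, 42}
insert 17 → {9, 17, 22, 32, 35, 39, 42}
insert 5 → {5, 9, 17, 22, 32, 35, 39, 42}
dequeue next → 5; now {9, 17, 22, 32, 35, 39, 42}
dequeue next → 9; now {17, 22, 32, 35, 39, 42}
dequeue next → 17; now {22, 32, 35, 39, 42}
dequeue next → 22; now {32, 35, 39, 42}
dequeue next → 32; now {35, 39, 42}
insert 43 → {35, 39, 42, 43}
dequeue next → 35; now {39, 42, 43}
insert 20 → {20, 39, 42, 43}
dequeue next → 20; now {39, 42, 43}
dequeue next → 39; now {42, 43}
dequeue next → 42; now {43}
insert 26 → {26, 43}
insert 19 → {19, 26, 43}
insert 1 → {1, 19, 26, 43}
insert 46 → {1, 19, 26, 43, 46}
dequeue next → 1; now {19, 26, 43, 46}
insert 31 → {19, 26, 31, 43, 46}
insert 15 → {15, 19, 26, 31, 43, 46}
dequeue next → 15; now {19, 26, 31, 43, 46}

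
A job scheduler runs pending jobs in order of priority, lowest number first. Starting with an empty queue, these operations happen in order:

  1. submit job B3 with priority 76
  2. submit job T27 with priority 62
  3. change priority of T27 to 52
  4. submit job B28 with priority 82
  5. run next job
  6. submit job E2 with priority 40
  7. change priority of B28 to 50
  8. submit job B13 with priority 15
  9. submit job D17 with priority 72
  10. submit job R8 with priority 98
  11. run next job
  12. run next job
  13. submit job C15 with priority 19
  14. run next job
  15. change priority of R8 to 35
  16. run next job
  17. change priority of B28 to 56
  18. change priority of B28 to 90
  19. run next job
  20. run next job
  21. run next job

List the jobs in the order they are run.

add B3 (priority 76) → {B3:76}
add T27 (priority 62) → {T27:62, B3:76}
update T27 to priority 52 → {T27:52, B3:76}
add B28 (priority 82) → {T27:52, B3:76, B28:82}
run next job → T27; now {B3:76, B28:82}
add E2 (priority 40) → {E2:40, B3:76, B28:82}
update B28 to priority 50 → {E2:40, B28:50, B3:76}
add B13 (priority 15) → {B13:15, E2:40, B28:50, B3:76}
add D17 (priority 72) → {B13:15, E2:40, B28:50, D17:72, B3:76}
add R8 (priority 98) → {B13:15, E2:40, B28:50, D17:72, B3:76, R8:98}
run next job → B13; now {E2:40, B28:50, D17:72, B3:76, R8:98}
run next job → E2; now {B28:50, D17:72, B3:76, R8:98}
add C15 (priority 19) → {C15:19, B28:50, D17:72, B3:76, R8:98}
run next job → C15; now {B28:50, D17:72, B3:76, R8:98}
update R8 to priority 35 → {R8:35, B28:50, D17:72, B3:76}
run next job → R8; now {B28:50, D17:72, B3:76}
update B28 to priority 56 → {B28:56, D17:72, B3:76}
update B28 to priority 90 → {D17:72, B3:76, B28:90}
run next job → D17; now {B3:76, B28:90}
run next job → B3; now {B28:90}
run next job → B28; now {}

[T27, B13, E2, C15, R8, D17, B3, B28]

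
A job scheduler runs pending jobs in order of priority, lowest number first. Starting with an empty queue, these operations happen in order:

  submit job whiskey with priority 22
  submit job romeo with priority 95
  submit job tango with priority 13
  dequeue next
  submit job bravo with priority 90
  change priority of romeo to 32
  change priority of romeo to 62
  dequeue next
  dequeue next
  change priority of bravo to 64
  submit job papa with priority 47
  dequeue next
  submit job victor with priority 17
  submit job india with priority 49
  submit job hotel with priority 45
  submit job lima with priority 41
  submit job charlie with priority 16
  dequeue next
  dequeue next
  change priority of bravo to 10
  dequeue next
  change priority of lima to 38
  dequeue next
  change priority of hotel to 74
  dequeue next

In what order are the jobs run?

tango → whiskey → romeo → papa → charlie → victor → bravo → lima → india

add whiskey (priority 22) → {whiskey:22}
add romeo (priority 95) → {whiskey:22, romeo:95}
add tango (priority 13) → {tango:13, whiskey:22, romeo:95}
dequeue next → tango; now {whiskey:22, romeo:95}
add bravo (priority 90) → {whiskey:22, bravo:90, romeo:95}
update romeo to priority 32 → {whiskey:22, romeo:32, bravo:90}
update romeo to priority 62 → {whiskey:22, romeo:62, bravo:90}
dequeue next → whiskey; now {romeo:62, bravo:90}
dequeue next → romeo; now {bravo:90}
update bravo to priority 64 → {bravo:64}
add papa (priority 47) → {papa:47, bravo:64}
dequeue next → papa; now {bravo:64}
add victor (priority 17) → {victor:17, bravo:64}
add india (priority 49) → {victor:17, india:49, bravo:64}
add hotel (priority 45) → {victor:17, hotel:45, india:49, bravo:64}
add lima (priority 41) → {victor:17, lima:41, hotel:45, india:49, bravo:64}
add charlie (priority 16) → {charlie:16, victor:17, lima:41, hotel:45, india:49, bravo:64}
dequeue next → charlie; now {victor:17, lima:41, hotel:45, india:49, bravo:64}
dequeue next → victor; now {lima:41, hotel:45, india:49, bravo:64}
update bravo to priority 10 → {bravo:10, lima:41, hotel:45, india:49}
dequeue next → bravo; now {lima:41, hotel:45, india:49}
update lima to priority 38 → {lima:38, hotel:45, india:49}
dequeue next → lima; now {hotel:45, india:49}
update hotel to priority 74 → {india:49, hotel:74}
dequeue next → india; now {hotel:74}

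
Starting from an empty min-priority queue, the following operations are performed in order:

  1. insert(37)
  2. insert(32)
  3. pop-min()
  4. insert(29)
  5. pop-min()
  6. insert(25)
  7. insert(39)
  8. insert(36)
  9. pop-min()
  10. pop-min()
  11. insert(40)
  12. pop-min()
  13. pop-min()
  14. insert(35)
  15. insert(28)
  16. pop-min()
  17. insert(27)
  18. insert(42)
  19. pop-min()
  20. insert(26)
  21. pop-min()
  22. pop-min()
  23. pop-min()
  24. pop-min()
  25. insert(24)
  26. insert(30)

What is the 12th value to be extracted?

42

insert 37 → {37}
insert 32 → {32, 37}
pop-min → 32; now {37}
insert 29 → {29, 37}
pop-min → 29; now {37}
insert 25 → {25, 37}
insert 39 → {25, 37, 39}
insert 36 → {25, 36, 37, 39}
pop-min → 25; now {36, 37, 39}
pop-min → 36; now {37, 39}
insert 40 → {37, 39, 40}
pop-min → 37; now {39, 40}
pop-min → 39; now {40}
insert 35 → {35, 40}
insert 28 → {28, 35, 40}
pop-min → 28; now {35, 40}
insert 27 → {27, 35, 40}
insert 42 → {27, 35, 40, 42}
pop-min → 27; now {35, 40, 42}
insert 26 → {26, 35, 40, 42}
pop-min → 26; now {35, 40, 42}
pop-min → 35; now {40, 42}
pop-min → 40; now {42}
pop-min → 42; now {}
insert 24 → {24}
insert 30 → {24, 30}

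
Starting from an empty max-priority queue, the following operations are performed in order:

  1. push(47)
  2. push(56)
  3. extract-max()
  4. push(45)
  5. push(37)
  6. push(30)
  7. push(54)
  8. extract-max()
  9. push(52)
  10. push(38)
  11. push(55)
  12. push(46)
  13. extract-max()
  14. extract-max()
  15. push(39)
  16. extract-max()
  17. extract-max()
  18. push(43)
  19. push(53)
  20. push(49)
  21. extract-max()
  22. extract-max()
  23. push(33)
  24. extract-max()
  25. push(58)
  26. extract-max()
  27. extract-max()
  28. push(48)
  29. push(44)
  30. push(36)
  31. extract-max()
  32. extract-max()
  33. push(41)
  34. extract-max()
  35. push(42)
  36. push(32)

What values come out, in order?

56 → 54 → 55 → 52 → 47 → 46 → 53 → 49 → 45 → 58 → 43 → 48 → 44 → 41

insert 47 → {47}
insert 56 → {56, 47}
extract-max → 56; now {47}
insert 45 → {47, 45}
insert 37 → {47, 45, 37}
insert 30 → {47, 45, 37, 30}
insert 54 → {54, 47, 45, 37, 30}
extract-max → 54; now {47, 45, 37, 30}
insert 52 → {52, 47, 45, 37, 30}
insert 38 → {52, 47, 45, 38, 37, 30}
insert 55 → {55, 52, 47, 45, 38, 37, 30}
insert 46 → {55, 52, 47, 46, 45, 38, 37, 30}
extract-max → 55; now {52, 47, 46, 45, 38, 37, 30}
extract-max → 52; now {47, 46, 45, 38, 37, 30}
insert 39 → {47, 46, 45, 39, 38, 37, 30}
extract-max → 47; now {46, 45, 39, 38, 37, 30}
extract-max → 46; now {45, 39, 38, 37, 30}
insert 43 → {45, 43, 39, 38, 37, 30}
insert 53 → {53, 45, 43, 39, 38, 37, 30}
insert 49 → {53, 49, 45, 43, 39, 38, 37, 30}
extract-max → 53; now {49, 45, 43, 39, 38, 37, 30}
extract-max → 49; now {45, 43, 39, 38, 37, 30}
insert 33 → {45, 43, 39, 38, 37, 33, 30}
extract-max → 45; now {43, 39, 38, 37, 33, 30}
insert 58 → {58, 43, 39, 38, 37, 33, 30}
extract-max → 58; now {43, 39, 38, 37, 33, 30}
extract-max → 43; now {39, 38, 37, 33, 30}
insert 48 → {48, 39, 38, 37, 33, 30}
insert 44 → {48, 44, 39, 38, 37, 33, 30}
insert 36 → {48, 44, 39, 38, 37, 36, 33, 30}
extract-max → 48; now {44, 39, 38, 37, 36, 33, 30}
extract-max → 44; now {39, 38, 37, 36, 33, 30}
insert 41 → {41, 39, 38, 37, 36, 33, 30}
extract-max → 41; now {39, 38, 37, 36, 33, 30}
insert 42 → {42, 39, 38, 37, 36, 33, 30}
insert 32 → {42, 39, 38, 37, 36, 33, 32, 30}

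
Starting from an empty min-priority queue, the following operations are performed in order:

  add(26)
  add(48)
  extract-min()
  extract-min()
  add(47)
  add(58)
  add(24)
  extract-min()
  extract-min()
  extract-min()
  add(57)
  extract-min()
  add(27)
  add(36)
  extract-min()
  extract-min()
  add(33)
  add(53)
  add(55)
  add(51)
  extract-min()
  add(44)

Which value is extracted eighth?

36

insert 26 → {26}
insert 48 → {26, 48}
extract-min → 26; now {48}
extract-min → 48; now {}
insert 47 → {47}
insert 58 → {47, 58}
insert 24 → {24, 47, 58}
extract-min → 24; now {47, 58}
extract-min → 47; now {58}
extract-min → 58; now {}
insert 57 → {57}
extract-min → 57; now {}
insert 27 → {27}
insert 36 → {27, 36}
extract-min → 27; now {36}
extract-min → 36; now {}
insert 33 → {33}
insert 53 → {33, 53}
insert 55 → {33, 53, 55}
insert 51 → {33, 51, 53, 55}
extract-min → 33; now {51, 53, 55}
insert 44 → {44, 51, 53, 55}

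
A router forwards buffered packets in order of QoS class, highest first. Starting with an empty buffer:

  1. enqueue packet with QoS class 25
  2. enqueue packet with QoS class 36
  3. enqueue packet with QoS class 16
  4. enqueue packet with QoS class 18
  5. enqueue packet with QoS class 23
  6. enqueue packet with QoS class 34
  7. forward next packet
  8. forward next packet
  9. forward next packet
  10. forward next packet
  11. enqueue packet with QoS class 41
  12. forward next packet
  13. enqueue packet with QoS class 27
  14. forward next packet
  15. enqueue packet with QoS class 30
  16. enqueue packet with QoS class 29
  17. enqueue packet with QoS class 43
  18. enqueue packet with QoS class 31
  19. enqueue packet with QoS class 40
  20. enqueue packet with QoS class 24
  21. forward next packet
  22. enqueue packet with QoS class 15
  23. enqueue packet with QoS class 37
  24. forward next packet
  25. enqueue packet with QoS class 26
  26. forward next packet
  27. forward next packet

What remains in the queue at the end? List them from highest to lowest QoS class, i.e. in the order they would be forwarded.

insert 25 → {25}
insert 36 → {36, 25}
insert 16 → {36, 25, 16}
insert 18 → {36, 25, 18, 16}
insert 23 → {36, 25, 23, 18, 16}
insert 34 → {36, 34, 25, 23, 18, 16}
forward next packet → 36; now {34, 25, 23, 18, 16}
forward next packet → 34; now {25, 23, 18, 16}
forward next packet → 25; now {23, 18, 16}
forward next packet → 23; now {18, 16}
insert 41 → {41, 18, 16}
forward next packet → 41; now {18, 16}
insert 27 → {27, 18, 16}
forward next packet → 27; now {18, 16}
insert 30 → {30, 18, 16}
insert 29 → {30, 29, 18, 16}
insert 43 → {43, 30, 29, 18, 16}
insert 31 → {43, 31, 30, 29, 18, 16}
insert 40 → {43, 40, 31, 30, 29, 18, 16}
insert 24 → {43, 40, 31, 30, 29, 24, 18, 16}
forward next packet → 43; now {40, 31, 30, 29, 24, 18, 16}
insert 15 → {40, 31, 30, 29, 24, 18, 16, 15}
insert 37 → {40, 37, 31, 30, 29, 24, 18, 16, 15}
forward next packet → 40; now {37, 31, 30, 29, 24, 18, 16, 15}
insert 26 → {37, 31, 30, 29, 26, 24, 18, 16, 15}
forward next packet → 37; now {31, 30, 29, 26, 24, 18, 16, 15}
forward next packet → 31; now {30, 29, 26, 24, 18, 16, 15}

[30, 29, 26, 24, 18, 16, 15]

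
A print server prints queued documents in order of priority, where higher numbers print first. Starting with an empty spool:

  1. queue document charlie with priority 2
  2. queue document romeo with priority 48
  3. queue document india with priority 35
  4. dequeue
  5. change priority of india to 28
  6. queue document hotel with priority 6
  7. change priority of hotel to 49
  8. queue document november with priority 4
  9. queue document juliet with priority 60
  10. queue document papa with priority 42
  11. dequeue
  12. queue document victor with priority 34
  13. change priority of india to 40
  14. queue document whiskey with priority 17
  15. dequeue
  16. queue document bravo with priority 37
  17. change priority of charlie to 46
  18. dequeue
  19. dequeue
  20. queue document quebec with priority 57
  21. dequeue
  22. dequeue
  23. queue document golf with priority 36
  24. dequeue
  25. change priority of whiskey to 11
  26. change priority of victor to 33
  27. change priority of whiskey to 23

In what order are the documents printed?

romeo, juliet, hotel, charlie, papa, quebec, india, bravo

add charlie (priority 2) → {charlie:2}
add romeo (priority 48) → {romeo:48, charlie:2}
add india (priority 35) → {romeo:48, india:35, charlie:2}
dequeue → romeo; now {india:35, charlie:2}
update india to priority 28 → {india:28, charlie:2}
add hotel (priority 6) → {india:28, hotel:6, charlie:2}
update hotel to priority 49 → {hotel:49, india:28, charlie:2}
add november (priority 4) → {hotel:49, india:28, november:4, charlie:2}
add juliet (priority 60) → {juliet:60, hotel:49, india:28, november:4, charlie:2}
add papa (priority 42) → {juliet:60, hotel:49, papa:42, india:28, november:4, charlie:2}
dequeue → juliet; now {hotel:49, papa:42, india:28, november:4, charlie:2}
add victor (priority 34) → {hotel:49, papa:42, victor:34, india:28, november:4, charlie:2}
update india to priority 40 → {hotel:49, papa:42, india:40, victor:34, november:4, charlie:2}
add whiskey (priority 17) → {hotel:49, papa:42, india:40, victor:34, whiskey:17, november:4, charlie:2}
dequeue → hotel; now {papa:42, india:40, victor:34, whiskey:17, november:4, charlie:2}
add bravo (priority 37) → {papa:42, india:40, bravo:37, victor:34, whiskey:17, november:4, charlie:2}
update charlie to priority 46 → {charlie:46, papa:42, india:40, bravo:37, victor:34, whiskey:17, november:4}
dequeue → charlie; now {papa:42, india:40, bravo:37, victor:34, whiskey:17, november:4}
dequeue → papa; now {india:40, bravo:37, victor:34, whiskey:17, november:4}
add quebec (priority 57) → {quebec:57, india:40, bravo:37, victor:34, whiskey:17, november:4}
dequeue → quebec; now {india:40, bravo:37, victor:34, whiskey:17, november:4}
dequeue → india; now {bravo:37, victor:34, whiskey:17, november:4}
add golf (priority 36) → {bravo:37, golf:36, victor:34, whiskey:17, november:4}
dequeue → bravo; now {golf:36, victor:34, whiskey:17, november:4}
update whiskey to priority 11 → {golf:36, victor:34, whiskey:11, november:4}
update victor to priority 33 → {golf:36, victor:33, whiskey:11, november:4}
update whiskey to priority 23 → {golf:36, victor:33, whiskey:23, november:4}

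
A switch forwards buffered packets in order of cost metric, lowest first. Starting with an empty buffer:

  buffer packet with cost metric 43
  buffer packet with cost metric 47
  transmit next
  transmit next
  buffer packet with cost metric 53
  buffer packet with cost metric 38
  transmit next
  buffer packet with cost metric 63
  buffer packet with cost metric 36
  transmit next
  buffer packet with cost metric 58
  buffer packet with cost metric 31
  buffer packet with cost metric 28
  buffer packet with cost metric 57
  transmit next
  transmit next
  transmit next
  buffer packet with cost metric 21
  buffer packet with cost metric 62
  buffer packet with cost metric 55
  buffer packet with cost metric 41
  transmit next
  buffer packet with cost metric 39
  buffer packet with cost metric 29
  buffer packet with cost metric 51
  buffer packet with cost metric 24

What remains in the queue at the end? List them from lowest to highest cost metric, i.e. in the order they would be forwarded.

insert 43 → {43}
insert 47 → {43, 47}
transmit next → 43; now {47}
transmit next → 47; now {}
insert 53 → {53}
insert 38 → {38, 53}
transmit next → 38; now {53}
insert 63 → {53, 63}
insert 36 → {36, 53, 63}
transmit next → 36; now {53, 63}
insert 58 → {53, 58, 63}
insert 31 → {31, 53, 58, 63}
insert 28 → {28, 31, 53, 58, 63}
insert 57 → {28, 31, 53, 57, 58, 63}
transmit next → 28; now {31, 53, 57, 58, 63}
transmit next → 31; now {53, 57, 58, 63}
transmit next → 53; now {57, 58, 63}
insert 21 → {21, 57, 58, 63}
insert 62 → {21, 57, 58, 62, 63}
insert 55 → {21, 55, 57, 58, 62, 63}
insert 41 → {21, 41, 55, 57, 58, 62, 63}
transmit next → 21; now {41, 55, 57, 58, 62, 63}
insert 39 → {39, 41, 55, 57, 58, 62, 63}
insert 29 → {29, 39, 41, 55, 57, 58, 62, 63}
insert 51 → {29, 39, 41, 51, 55, 57, 58, 62, 63}
insert 24 → {24, 29, 39, 41, 51, 55, 57, 58, 62, 63}

[24, 29, 39, 41, 51, 55, 57, 58, 62, 63]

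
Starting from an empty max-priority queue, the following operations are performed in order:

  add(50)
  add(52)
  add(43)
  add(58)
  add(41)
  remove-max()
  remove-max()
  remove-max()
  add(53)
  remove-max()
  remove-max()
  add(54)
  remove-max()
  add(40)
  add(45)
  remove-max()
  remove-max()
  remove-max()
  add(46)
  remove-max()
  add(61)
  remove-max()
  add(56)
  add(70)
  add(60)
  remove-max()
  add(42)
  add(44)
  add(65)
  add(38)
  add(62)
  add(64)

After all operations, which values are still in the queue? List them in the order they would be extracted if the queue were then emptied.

[65, 64, 62, 60, 56, 44, 42, 38]

insert 50 → {50}
insert 52 → {52, 50}
insert 43 → {52, 50, 43}
insert 58 → {58, 52, 50, 43}
insert 41 → {58, 52, 50, 43, 41}
remove-max → 58; now {52, 50, 43, 41}
remove-max → 52; now {50, 43, 41}
remove-max → 50; now {43, 41}
insert 53 → {53, 43, 41}
remove-max → 53; now {43, 41}
remove-max → 43; now {41}
insert 54 → {54, 41}
remove-max → 54; now {41}
insert 40 → {41, 40}
insert 45 → {45, 41, 40}
remove-max → 45; now {41, 40}
remove-max → 41; now {40}
remove-max → 40; now {}
insert 46 → {46}
remove-max → 46; now {}
insert 61 → {61}
remove-max → 61; now {}
insert 56 → {56}
insert 70 → {70, 56}
insert 60 → {70, 60, 56}
remove-max → 70; now {60, 56}
insert 42 → {60, 56, 42}
insert 44 → {60, 56, 44, 42}
insert 65 → {65, 60, 56, 44, 42}
insert 38 → {65, 60, 56, 44, 42, 38}
insert 62 → {65, 62, 60, 56, 44, 42, 38}
insert 64 → {65, 64, 62, 60, 56, 44, 42, 38}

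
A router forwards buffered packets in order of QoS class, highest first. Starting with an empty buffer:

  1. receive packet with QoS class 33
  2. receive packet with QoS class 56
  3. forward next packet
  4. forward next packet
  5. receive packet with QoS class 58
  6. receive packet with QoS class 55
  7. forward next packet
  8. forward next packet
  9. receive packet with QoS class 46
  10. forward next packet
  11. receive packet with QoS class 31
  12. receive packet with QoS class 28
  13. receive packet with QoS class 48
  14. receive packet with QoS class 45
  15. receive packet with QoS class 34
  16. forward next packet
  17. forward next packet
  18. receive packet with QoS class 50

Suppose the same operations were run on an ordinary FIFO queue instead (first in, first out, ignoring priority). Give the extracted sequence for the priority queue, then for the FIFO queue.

insert 33 → {33}
insert 56 → {56, 33}
forward next packet → 56; now {33}
forward next packet → 33; now {}
insert 58 → {58}
insert 55 → {58, 55}
forward next packet → 58; now {55}
forward next packet → 55; now {}
insert 46 → {46}
forward next packet → 46; now {}
insert 31 → {31}
insert 28 → {31, 28}
insert 48 → {48, 31, 28}
insert 45 → {48, 45, 31, 28}
insert 34 → {48, 45, 34, 31, 28}
forward next packet → 48; now {45, 34, 31, 28}
forward next packet → 45; now {34, 31, 28}
insert 50 → {50, 34, 31, 28}

priority queue: [56, 33, 58, 55, 46, 48, 45]; FIFO queue: [33, 56, 58, 55, 46, 31, 28]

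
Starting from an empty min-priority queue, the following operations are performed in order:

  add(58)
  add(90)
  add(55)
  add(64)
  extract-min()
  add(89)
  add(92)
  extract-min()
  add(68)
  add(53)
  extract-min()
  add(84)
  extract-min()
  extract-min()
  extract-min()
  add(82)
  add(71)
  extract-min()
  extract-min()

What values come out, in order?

insert 58 → {58}
insert 90 → {58, 90}
insert 55 → {55, 58, 90}
insert 64 → {55, 58, 64, 90}
extract-min → 55; now {58, 64, 90}
insert 89 → {58, 64, 89, 90}
insert 92 → {58, 64, 89, 90, 92}
extract-min → 58; now {64, 89, 90, 92}
insert 68 → {64, 68, 89, 90, 92}
insert 53 → {53, 64, 68, 89, 90, 92}
extract-min → 53; now {64, 68, 89, 90, 92}
insert 84 → {64, 68, 84, 89, 90, 92}
extract-min → 64; now {68, 84, 89, 90, 92}
extract-min → 68; now {84, 89, 90, 92}
extract-min → 84; now {89, 90, 92}
insert 82 → {82, 89, 90, 92}
insert 71 → {71, 82, 89, 90, 92}
extract-min → 71; now {82, 89, 90, 92}
extract-min → 82; now {89, 90, 92}

55 → 58 → 53 → 64 → 68 → 84 → 71 → 82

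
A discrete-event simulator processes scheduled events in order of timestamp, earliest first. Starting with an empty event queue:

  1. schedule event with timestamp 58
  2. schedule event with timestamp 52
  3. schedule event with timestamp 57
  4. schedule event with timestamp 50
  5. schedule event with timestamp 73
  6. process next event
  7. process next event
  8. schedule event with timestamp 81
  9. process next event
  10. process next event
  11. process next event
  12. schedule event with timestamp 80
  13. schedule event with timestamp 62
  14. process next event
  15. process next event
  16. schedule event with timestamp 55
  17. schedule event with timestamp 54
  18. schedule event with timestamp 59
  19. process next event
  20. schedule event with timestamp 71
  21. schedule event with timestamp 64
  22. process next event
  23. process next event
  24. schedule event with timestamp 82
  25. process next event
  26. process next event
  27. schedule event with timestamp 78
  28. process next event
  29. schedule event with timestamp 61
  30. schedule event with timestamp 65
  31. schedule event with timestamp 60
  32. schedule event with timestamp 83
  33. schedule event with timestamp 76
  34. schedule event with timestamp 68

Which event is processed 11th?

insert 58 → {58}
insert 52 → {52, 58}
insert 57 → {52, 57, 58}
insert 50 → {50, 52, 57, 58}
insert 73 → {50, 52, 57, 58, 73}
process next event → 50; now {52, 57, 58, 73}
process next event → 52; now {57, 58, 73}
insert 81 → {57, 58, 73, 81}
process next event → 57; now {58, 73, 81}
process next event → 58; now {73, 81}
process next event → 73; now {81}
insert 80 → {80, 81}
insert 62 → {62, 80, 81}
process next event → 62; now {80, 81}
process next event → 80; now {81}
insert 55 → {55, 81}
insert 54 → {54, 55, 81}
insert 59 → {54, 55, 59, 81}
process next event → 54; now {55, 59, 81}
insert 71 → {55, 59, 71, 81}
insert 64 → {55, 59, 64, 71, 81}
process next event → 55; now {59, 64, 71, 81}
process next event → 59; now {64, 71, 81}
insert 82 → {64, 71, 81, 82}
process next event → 64; now {71, 81, 82}
process next event → 71; now {81, 82}
insert 78 → {78, 81, 82}
process next event → 78; now {81, 82}
insert 61 → {61, 81, 82}
insert 65 → {61, 65, 81, 82}
insert 60 → {60, 61, 65, 81, 82}
insert 83 → {60, 61, 65, 81, 82, 83}
insert 76 → {60, 61, 65, 76, 81, 82, 83}
insert 68 → {60, 61, 65, 68, 76, 81, 82, 83}

64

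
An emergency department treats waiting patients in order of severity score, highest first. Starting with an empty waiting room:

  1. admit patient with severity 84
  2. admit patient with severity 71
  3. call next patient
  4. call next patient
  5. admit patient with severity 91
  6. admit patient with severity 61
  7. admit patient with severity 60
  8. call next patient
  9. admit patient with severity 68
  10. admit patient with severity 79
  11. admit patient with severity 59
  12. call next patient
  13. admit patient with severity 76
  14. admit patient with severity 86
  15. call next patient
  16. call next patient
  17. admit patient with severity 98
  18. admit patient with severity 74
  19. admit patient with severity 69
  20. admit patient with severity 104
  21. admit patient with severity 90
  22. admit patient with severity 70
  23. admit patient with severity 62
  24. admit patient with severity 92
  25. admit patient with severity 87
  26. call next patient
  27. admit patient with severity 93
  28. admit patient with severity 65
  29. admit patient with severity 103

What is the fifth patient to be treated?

insert 84 → {84}
insert 71 → {84, 71}
call next patient → 84; now {71}
call next patient → 71; now {}
insert 91 → {91}
insert 61 → {91, 61}
insert 60 → {91, 61, 60}
call next patient → 91; now {61, 60}
insert 68 → {68, 61, 60}
insert 79 → {79, 68, 61, 60}
insert 59 → {79, 68, 61, 60, 59}
call next patient → 79; now {68, 61, 60, 59}
insert 76 → {76, 68, 61, 60, 59}
insert 86 → {86, 76, 68, 61, 60, 59}
call next patient → 86; now {76, 68, 61, 60, 59}
call next patient → 76; now {68, 61, 60, 59}
insert 98 → {98, 68, 61, 60, 59}
insert 74 → {98, 74, 68, 61, 60, 59}
insert 69 → {98, 74, 69, 68, 61, 60, 59}
insert 104 → {104, 98, 74, 69, 68, 61, 60, 59}
insert 90 → {104, 98, 90, 74, 69, 68, 61, 60, 59}
insert 70 → {104, 98, 90, 74, 70, 69, 68, 61, 60, 59}
insert 62 → {104, 98, 90, 74, 70, 69, 68, 62, 61, 60, 59}
insert 92 → {104, 98, 92, 90, 74, 70, 69, 68, 62, 61, 60, 59}
insert 87 → {104, 98, 92, 90, 87, 74, 70, 69, 68, 62, 61, 60, 59}
call next patient → 104; now {98, 92, 90, 87, 74, 70, 69, 68, 62, 61, 60, 59}
insert 93 → {98, 93, 92, 90, 87, 74, 70, 69, 68, 62, 61, 60, 59}
insert 65 → {98, 93, 92, 90, 87, 74, 70, 69, 68, 65, 62, 61, 60, 59}
insert 103 → {103, 98, 93, 92, 90, 87, 74, 70, 69, 68, 65, 62, 61, 60, 59}

86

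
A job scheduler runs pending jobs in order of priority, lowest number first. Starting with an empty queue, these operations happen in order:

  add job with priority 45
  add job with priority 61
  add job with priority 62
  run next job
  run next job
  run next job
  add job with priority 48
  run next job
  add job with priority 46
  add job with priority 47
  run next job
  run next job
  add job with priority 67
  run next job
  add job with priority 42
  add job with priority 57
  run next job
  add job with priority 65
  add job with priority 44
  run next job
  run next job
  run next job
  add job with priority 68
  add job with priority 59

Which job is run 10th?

57

insert 45 → {45}
insert 61 → {45, 61}
insert 62 → {45, 61, 62}
run next job → 45; now {61, 62}
run next job → 61; now {62}
run next job → 62; now {}
insert 48 → {48}
run next job → 48; now {}
insert 46 → {46}
insert 47 → {46, 47}
run next job → 46; now {47}
run next job → 47; now {}
insert 67 → {67}
run next job → 67; now {}
insert 42 → {42}
insert 57 → {42, 57}
run next job → 42; now {57}
insert 65 → {57, 65}
insert 44 → {44, 57, 65}
run next job → 44; now {57, 65}
run next job → 57; now {65}
run next job → 65; now {}
insert 68 → {68}
insert 59 → {59, 68}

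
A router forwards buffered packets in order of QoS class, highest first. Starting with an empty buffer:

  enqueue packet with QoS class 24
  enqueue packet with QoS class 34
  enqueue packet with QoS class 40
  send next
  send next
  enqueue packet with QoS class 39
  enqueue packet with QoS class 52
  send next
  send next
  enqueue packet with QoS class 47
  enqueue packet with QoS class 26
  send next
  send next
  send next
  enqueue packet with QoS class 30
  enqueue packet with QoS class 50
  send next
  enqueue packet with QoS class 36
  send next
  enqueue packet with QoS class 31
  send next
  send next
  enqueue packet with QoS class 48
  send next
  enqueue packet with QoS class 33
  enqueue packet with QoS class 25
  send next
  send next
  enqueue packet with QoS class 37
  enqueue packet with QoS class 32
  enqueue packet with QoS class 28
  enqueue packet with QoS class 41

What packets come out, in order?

40, 34, 52, 39, 47, 26, 24, 50, 36, 31, 30, 48, 33, 25

insert 24 → {24}
insert 34 → {34, 24}
insert 40 → {40, 34, 24}
send next → 40; now {34, 24}
send next → 34; now {24}
insert 39 → {39, 24}
insert 52 → {52, 39, 24}
send next → 52; now {39, 24}
send next → 39; now {24}
insert 47 → {47, 24}
insert 26 → {47, 26, 24}
send next → 47; now {26, 24}
send next → 26; now {24}
send next → 24; now {}
insert 30 → {30}
insert 50 → {50, 30}
send next → 50; now {30}
insert 36 → {36, 30}
send next → 36; now {30}
insert 31 → {31, 30}
send next → 31; now {30}
send next → 30; now {}
insert 48 → {48}
send next → 48; now {}
insert 33 → {33}
insert 25 → {33, 25}
send next → 33; now {25}
send next → 25; now {}
insert 37 → {37}
insert 32 → {37, 32}
insert 28 → {37, 32, 28}
insert 41 → {41, 37, 32, 28}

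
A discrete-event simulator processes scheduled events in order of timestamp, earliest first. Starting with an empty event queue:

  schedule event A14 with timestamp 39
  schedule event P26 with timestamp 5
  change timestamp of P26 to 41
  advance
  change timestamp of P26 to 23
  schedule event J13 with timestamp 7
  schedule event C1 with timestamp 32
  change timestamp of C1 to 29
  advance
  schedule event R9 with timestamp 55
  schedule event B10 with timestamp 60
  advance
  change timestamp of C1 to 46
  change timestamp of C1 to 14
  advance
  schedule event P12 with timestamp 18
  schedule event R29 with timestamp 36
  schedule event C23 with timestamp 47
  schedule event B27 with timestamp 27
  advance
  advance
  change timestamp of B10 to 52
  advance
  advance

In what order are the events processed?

add A14 (timestamp 39) → {A14:39}
add P26 (timestamp 5) → {P26:5, A14:39}
update P26 to timestamp 41 → {A14:39, P26:41}
advance → A14; now {P26:41}
update P26 to timestamp 23 → {P26:23}
add J13 (timestamp 7) → {J13:7, P26:23}
add C1 (timestamp 32) → {J13:7, P26:23, C1:32}
update C1 to timestamp 29 → {J13:7, P26:23, C1:29}
advance → J13; now {P26:23, C1:29}
add R9 (timestamp 55) → {P26:23, C1:29, R9:55}
add B10 (timestamp 60) → {P26:23, C1:29, R9:55, B10:60}
advance → P26; now {C1:29, R9:55, B10:60}
update C1 to timestamp 46 → {C1:46, R9:55, B10:60}
update C1 to timestamp 14 → {C1:14, R9:55, B10:60}
advance → C1; now {R9:55, B10:60}
add P12 (timestamp 18) → {P12:18, R9:55, B10:60}
add R29 (timestamp 36) → {P12:18, R29:36, R9:55, B10:60}
add C23 (timestamp 47) → {P12:18, R29:36, C23:47, R9:55, B10:60}
add B27 (timestamp 27) → {P12:18, B27:27, R29:36, C23:47, R9:55, B10:60}
advance → P12; now {B27:27, R29:36, C23:47, R9:55, B10:60}
advance → B27; now {R29:36, C23:47, R9:55, B10:60}
update B10 to timestamp 52 → {R29:36, C23:47, B10:52, R9:55}
advance → R29; now {C23:47, B10:52, R9:55}
advance → C23; now {B10:52, R9:55}

A14 → J13 → P26 → C1 → P12 → B27 → R29 → C23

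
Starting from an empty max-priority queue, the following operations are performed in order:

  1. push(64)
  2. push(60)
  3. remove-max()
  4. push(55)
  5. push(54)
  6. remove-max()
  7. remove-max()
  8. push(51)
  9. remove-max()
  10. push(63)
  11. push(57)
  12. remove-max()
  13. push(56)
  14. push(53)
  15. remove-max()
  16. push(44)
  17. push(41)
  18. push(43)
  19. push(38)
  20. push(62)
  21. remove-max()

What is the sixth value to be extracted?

57

insert 64 → {64}
insert 60 → {64, 60}
remove-max → 64; now {60}
insert 55 → {60, 55}
insert 54 → {60, 55, 54}
remove-max → 60; now {55, 54}
remove-max → 55; now {54}
insert 51 → {54, 51}
remove-max → 54; now {51}
insert 63 → {63, 51}
insert 57 → {63, 57, 51}
remove-max → 63; now {57, 51}
insert 56 → {57, 56, 51}
insert 53 → {57, 56, 53, 51}
remove-max → 57; now {56, 53, 51}
insert 44 → {56, 53, 51, 44}
insert 41 → {56, 53, 51, 44, 41}
insert 43 → {56, 53, 51, 44, 43, 41}
insert 38 → {56, 53, 51, 44, 43, 41, 38}
insert 62 → {62, 56, 53, 51, 44, 43, 41, 38}
remove-max → 62; now {56, 53, 51, 44, 43, 41, 38}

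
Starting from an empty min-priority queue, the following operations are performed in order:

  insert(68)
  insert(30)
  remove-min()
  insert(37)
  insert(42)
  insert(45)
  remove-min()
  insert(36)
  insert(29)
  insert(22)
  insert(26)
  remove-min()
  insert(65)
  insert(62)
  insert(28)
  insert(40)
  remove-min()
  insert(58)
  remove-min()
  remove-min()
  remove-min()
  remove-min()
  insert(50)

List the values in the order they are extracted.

[30, 37, 22, 26, 28, 29, 36, 40]

insert 68 → {68}
insert 30 → {30, 68}
remove-min → 30; now {68}
insert 37 → {37, 68}
insert 42 → {37, 42, 68}
insert 45 → {37, 42, 45, 68}
remove-min → 37; now {42, 45, 68}
insert 36 → {36, 42, 45, 68}
insert 29 → {29, 36, 42, 45, 68}
insert 22 → {22, 29, 36, 42, 45, 68}
insert 26 → {22, 26, 29, 36, 42, 45, 68}
remove-min → 22; now {26, 29, 36, 42, 45, 68}
insert 65 → {26, 29, 36, 42, 45, 65, 68}
insert 62 → {26, 29, 36, 42, 45, 62, 65, 68}
insert 28 → {26, 28, 29, 36, 42, 45, 62, 65, 68}
insert 40 → {26, 28, 29, 36, 40, 42, 45, 62, 65, 68}
remove-min → 26; now {28, 29, 36, 40, 42, 45, 62, 65, 68}
insert 58 → {28, 29, 36, 40, 42, 45, 58, 62, 65, 68}
remove-min → 28; now {29, 36, 40, 42, 45, 58, 62, 65, 68}
remove-min → 29; now {36, 40, 42, 45, 58, 62, 65, 68}
remove-min → 36; now {40, 42, 45, 58, 62, 65, 68}
remove-min → 40; now {42, 45, 58, 62, 65, 68}
insert 50 → {42, 45, 50, 58, 62, 65, 68}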